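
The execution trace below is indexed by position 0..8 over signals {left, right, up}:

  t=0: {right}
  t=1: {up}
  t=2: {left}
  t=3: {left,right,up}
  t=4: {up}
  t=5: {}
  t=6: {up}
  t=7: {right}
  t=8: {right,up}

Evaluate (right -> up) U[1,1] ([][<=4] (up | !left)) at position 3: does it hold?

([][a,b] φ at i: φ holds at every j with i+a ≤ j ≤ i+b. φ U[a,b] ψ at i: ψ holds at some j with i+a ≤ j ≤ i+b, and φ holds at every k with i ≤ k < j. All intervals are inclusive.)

Need some j in [4,4] with [][<=4] (up | !left), and (right -> up) at every k in [3,j-1].
  j=4: [][<=4] (up | !left) holds; (right -> up) holds at every k in [3,3] → satisfied.

Holds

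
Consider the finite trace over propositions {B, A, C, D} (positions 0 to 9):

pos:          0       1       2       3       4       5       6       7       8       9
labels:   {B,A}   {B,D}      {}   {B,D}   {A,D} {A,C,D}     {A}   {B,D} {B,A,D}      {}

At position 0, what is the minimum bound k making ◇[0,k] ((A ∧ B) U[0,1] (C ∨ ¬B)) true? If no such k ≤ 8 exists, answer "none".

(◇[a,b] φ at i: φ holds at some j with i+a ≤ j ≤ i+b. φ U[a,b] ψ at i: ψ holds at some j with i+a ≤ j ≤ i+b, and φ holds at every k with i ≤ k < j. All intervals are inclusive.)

2

Scan j = 0,1,… for ((A ∧ B) U[0,1] (C ∨ ¬B)):
  j=0: fails
  j=1: fails
  j=2: holds
First hit at j=2, so smallest k = 2-0 = 2.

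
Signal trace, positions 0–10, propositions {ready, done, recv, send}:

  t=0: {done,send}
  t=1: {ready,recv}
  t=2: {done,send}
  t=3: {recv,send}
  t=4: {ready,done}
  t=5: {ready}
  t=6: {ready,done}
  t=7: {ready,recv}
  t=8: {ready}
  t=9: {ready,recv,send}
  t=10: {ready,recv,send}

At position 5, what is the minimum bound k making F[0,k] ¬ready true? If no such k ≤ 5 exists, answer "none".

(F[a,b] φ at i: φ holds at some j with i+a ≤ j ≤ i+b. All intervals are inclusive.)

Scan j = 5,6,… for ¬ready:
  j=5: fails
  j=6: fails
  j=7: fails
  j=8: fails
  j=9: fails
  j=10: fails
No j in [5,10] satisfies it → none.

none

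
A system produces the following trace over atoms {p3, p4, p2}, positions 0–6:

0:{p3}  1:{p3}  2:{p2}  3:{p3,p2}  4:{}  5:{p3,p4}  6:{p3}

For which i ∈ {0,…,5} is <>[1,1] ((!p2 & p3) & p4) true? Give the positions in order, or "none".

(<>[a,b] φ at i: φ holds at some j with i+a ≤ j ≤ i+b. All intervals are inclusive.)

4

Evaluate at each i in [0,5]:
  i=0: ✗ (none in [1,1])
  i=1: ✗ (none in [2,2])
  i=2: ✗ (none in [3,3])
  i=3: ✗ (none in [4,4])
  i=4: ✓ (witness j=5)
  i=5: ✗ (none in [6,6])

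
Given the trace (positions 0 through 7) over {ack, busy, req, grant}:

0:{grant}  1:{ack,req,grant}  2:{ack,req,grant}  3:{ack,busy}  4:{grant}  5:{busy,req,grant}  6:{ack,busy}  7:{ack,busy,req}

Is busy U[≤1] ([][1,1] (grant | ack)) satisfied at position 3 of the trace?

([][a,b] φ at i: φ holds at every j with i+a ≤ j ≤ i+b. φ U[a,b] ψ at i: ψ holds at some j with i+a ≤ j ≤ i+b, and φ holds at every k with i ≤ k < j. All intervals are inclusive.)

Need some j in [3,4] with [][1,1] (grant | ack), and busy at every k in [3,j-1].
  j=3: [][1,1] (grant | ack) holds; no prefix to check → satisfied.

Yes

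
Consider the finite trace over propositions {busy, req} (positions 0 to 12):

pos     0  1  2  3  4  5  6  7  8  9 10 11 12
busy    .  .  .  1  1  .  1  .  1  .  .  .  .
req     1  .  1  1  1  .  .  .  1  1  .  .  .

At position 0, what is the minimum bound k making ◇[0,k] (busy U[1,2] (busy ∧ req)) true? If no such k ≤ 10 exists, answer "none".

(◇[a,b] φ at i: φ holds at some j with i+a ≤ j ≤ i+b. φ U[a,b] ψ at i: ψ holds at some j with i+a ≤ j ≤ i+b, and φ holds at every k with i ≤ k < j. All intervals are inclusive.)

3

Scan j = 0,1,… for (busy U[1,2] (busy ∧ req)):
  j=0: fails
  j=1: fails
  j=2: fails
  j=3: holds
First hit at j=3, so smallest k = 3-0 = 3.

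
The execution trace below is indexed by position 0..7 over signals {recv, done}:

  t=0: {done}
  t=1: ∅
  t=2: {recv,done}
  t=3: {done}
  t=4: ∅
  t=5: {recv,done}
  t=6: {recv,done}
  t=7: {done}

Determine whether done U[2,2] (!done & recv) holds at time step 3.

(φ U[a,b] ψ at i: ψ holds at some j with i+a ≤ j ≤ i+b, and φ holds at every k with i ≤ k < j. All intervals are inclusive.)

Need some j in [5,5] with (!done & recv), and done at every k in [3,j-1].
  j=5: (!done & recv) false.
No j in the window works → until fails.

Does not hold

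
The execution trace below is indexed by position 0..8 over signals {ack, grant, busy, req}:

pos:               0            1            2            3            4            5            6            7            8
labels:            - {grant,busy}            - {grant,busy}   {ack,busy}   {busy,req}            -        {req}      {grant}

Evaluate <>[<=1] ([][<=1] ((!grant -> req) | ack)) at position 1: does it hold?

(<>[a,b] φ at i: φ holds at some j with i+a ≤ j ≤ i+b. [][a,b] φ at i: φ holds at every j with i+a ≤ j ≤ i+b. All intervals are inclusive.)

Does not hold

Check [][<=1] ((!grant -> req) | ack) at each j in [1,2]:
  j=1: fails at 2
  j=2: fails at 2
No position in the window satisfies it → formula fails.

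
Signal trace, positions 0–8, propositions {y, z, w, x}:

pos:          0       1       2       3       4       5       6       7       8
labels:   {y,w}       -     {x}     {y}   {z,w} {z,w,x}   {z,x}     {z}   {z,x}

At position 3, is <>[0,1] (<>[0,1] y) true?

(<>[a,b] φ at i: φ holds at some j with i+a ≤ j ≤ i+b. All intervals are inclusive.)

Check <>[0,1] y at each j in [3,4]:
  j=3: holds (witness at 3)
  j=4: fails (none in [4,5])
Found at j=3 → formula holds.

Holds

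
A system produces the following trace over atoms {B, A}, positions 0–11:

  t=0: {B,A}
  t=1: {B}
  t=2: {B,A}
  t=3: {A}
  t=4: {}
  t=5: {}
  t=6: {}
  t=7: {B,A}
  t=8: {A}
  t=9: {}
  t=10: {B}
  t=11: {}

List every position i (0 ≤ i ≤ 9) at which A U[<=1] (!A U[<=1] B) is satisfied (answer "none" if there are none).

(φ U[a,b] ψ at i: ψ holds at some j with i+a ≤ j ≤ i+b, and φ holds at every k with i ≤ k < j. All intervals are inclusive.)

Evaluate at each i in [0,9]:
  i=0: ✓ (rhs at j=0)
  i=1: ✓ (rhs at j=1)
  i=2: ✓ (rhs at j=2)
  i=3: ✗ (no rhs in [3,4])
  i=4: ✗ (no rhs in [4,5])
  i=5: ✗ (lhs fails at k=5 before rhs at j=6)
  i=6: ✓ (rhs at j=6)
  i=7: ✓ (rhs at j=7)
  i=8: ✓ (rhs at j=9; lhs holds on [8,8])
  i=9: ✓ (rhs at j=9)

0, 1, 2, 6, 7, 8, 9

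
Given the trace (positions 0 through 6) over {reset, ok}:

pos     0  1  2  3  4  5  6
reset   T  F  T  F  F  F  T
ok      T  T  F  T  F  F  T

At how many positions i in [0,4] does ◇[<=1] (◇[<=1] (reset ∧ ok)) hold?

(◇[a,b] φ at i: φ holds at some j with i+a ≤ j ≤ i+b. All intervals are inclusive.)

Evaluate at each i in [0,4]:
  i=0: ✓ (witness j=0)
  i=1: ✗ (none in [1,2])
  i=2: ✗ (none in [2,3])
  i=3: ✗ (none in [3,4])
  i=4: ✓ (witness j=5)
Positions where it holds: {0, 4} → 2.

2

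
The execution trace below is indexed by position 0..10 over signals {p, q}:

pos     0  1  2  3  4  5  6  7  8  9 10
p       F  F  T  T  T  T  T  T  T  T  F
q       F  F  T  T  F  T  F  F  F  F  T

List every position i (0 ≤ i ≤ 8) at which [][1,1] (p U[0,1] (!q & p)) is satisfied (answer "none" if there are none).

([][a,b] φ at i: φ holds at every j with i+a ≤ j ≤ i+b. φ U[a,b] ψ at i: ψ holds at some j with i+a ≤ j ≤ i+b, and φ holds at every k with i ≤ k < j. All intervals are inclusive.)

2, 3, 4, 5, 6, 7, 8

Evaluate at each i in [0,8]:
  i=0: ✗ (fails at j=1)
  i=1: ✗ (fails at j=2)
  i=2: ✓ (all of [3,3])
  i=3: ✓ (all of [4,4])
  i=4: ✓ (all of [5,5])
  i=5: ✓ (all of [6,6])
  i=6: ✓ (all of [7,7])
  i=7: ✓ (all of [8,8])
  i=8: ✓ (all of [9,9])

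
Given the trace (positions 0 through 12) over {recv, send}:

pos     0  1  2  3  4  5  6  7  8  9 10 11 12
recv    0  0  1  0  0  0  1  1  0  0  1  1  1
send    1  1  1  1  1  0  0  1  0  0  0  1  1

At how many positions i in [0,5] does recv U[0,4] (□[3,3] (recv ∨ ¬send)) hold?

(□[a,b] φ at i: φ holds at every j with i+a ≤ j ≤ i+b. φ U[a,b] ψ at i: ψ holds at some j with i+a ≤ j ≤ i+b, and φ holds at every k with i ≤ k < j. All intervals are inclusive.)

4

Evaluate at each i in [0,5]:
  i=0: ✗ (lhs fails at k=0 before rhs at j=2)
  i=1: ✗ (lhs fails at k=1 before rhs at j=2)
  i=2: ✓ (rhs at j=2)
  i=3: ✓ (rhs at j=3)
  i=4: ✓ (rhs at j=4)
  i=5: ✓ (rhs at j=5)
Positions where it holds: {2, 3, 4, 5} → 4.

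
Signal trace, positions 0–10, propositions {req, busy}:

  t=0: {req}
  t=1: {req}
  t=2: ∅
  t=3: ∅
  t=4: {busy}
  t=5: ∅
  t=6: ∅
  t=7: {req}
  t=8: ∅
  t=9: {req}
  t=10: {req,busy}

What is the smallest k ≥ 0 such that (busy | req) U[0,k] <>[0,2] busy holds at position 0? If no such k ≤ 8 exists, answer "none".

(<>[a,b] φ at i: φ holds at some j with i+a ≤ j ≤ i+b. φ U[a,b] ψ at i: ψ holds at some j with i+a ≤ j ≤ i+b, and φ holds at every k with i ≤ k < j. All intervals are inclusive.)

2

Need earliest j ≥ 0 with <>[0,2] busy, and (busy | req) at every k in [0,j-1].
  j=0: rhs fails.
  j=1: rhs fails.
  j=2: rhs holds; lhs holds on [0,1]. k = 2.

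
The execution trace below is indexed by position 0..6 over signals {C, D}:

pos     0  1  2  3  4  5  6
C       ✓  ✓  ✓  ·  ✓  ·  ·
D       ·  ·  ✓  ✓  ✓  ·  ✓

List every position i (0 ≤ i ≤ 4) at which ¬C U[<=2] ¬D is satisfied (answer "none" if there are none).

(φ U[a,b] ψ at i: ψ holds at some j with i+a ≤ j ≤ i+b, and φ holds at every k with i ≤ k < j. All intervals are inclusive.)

Evaluate at each i in [0,4]:
  i=0: ✓ (rhs at j=0)
  i=1: ✓ (rhs at j=1)
  i=2: ✗ (no rhs in [2,4])
  i=3: ✗ (lhs fails at k=4 before rhs at j=5)
  i=4: ✗ (lhs fails at k=4 before rhs at j=5)

0, 1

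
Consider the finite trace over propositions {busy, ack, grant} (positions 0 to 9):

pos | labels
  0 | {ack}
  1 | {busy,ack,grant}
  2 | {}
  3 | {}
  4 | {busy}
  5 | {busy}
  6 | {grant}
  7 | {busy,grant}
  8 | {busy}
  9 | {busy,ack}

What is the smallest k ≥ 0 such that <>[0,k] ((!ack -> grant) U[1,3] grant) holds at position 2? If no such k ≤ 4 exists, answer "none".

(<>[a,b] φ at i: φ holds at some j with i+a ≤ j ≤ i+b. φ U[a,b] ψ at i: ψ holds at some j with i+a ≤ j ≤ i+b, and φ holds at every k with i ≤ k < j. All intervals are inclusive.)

4

Scan j = 2,3,… for ((!ack -> grant) U[1,3] grant):
  j=2: fails
  j=3: fails
  j=4: fails
  j=5: fails
  j=6: holds
First hit at j=6, so smallest k = 6-2 = 4.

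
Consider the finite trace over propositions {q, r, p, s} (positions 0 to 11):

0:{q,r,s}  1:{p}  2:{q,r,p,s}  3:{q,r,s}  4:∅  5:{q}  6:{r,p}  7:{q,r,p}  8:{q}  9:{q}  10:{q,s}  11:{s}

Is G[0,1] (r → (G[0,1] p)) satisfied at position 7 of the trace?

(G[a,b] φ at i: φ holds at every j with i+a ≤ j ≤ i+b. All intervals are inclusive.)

No

Check (r → (G[0,1] p)) at every j in [7,8]:
  j=7: antecedent true; consequent fails at 8 → ✗
  j=8: antecedent false → ✓
Fails at j=7 → formula fails.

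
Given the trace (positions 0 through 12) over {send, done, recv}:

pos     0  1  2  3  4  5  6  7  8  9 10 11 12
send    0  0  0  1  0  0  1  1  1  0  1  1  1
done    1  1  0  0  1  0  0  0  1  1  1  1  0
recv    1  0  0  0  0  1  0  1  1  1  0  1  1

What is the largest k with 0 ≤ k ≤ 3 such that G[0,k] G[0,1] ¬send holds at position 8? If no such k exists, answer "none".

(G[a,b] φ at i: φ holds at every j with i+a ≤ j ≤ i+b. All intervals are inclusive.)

none

G[0,1] ¬send must hold from j=8 onward; find where it first fails.
  j=8: fails → no k works.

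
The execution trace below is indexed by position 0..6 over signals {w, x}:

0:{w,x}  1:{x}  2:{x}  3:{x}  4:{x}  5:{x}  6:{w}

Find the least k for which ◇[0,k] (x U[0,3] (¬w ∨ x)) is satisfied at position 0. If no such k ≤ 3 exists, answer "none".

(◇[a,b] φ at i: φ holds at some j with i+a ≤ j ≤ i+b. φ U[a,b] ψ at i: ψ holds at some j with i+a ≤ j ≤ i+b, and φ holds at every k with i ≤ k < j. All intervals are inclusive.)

Scan j = 0,1,… for (x U[0,3] (¬w ∨ x)):
  j=0: holds
First hit at j=0, so smallest k = 0-0 = 0.

0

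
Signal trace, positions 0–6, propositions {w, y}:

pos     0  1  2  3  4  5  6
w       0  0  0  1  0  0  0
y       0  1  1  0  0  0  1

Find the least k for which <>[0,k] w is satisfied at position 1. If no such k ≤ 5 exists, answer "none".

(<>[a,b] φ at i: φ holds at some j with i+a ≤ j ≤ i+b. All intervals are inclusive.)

2

Scan j = 1,2,… for w:
  j=1: fails
  j=2: fails
  j=3: holds
First hit at j=3, so smallest k = 3-1 = 2.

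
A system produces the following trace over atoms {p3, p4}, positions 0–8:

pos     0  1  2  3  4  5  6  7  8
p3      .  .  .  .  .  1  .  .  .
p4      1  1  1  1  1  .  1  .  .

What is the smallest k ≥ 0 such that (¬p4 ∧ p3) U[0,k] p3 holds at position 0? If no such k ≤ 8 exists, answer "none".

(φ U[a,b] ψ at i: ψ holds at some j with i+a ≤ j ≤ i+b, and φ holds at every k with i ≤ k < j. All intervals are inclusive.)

none

Need earliest j ≥ 0 with p3, and (¬p4 ∧ p3) at every k in [0,j-1].
  j=0: rhs fails.
  j=1: rhs fails.
  j=2: rhs fails.
  j=3: rhs fails.
  j=4: rhs fails.
  j=5: rhs holds but lhs fails at k=0.
  j=6: rhs fails.
  j=7: rhs fails.
  j=8: rhs fails.
No witness within the range → none.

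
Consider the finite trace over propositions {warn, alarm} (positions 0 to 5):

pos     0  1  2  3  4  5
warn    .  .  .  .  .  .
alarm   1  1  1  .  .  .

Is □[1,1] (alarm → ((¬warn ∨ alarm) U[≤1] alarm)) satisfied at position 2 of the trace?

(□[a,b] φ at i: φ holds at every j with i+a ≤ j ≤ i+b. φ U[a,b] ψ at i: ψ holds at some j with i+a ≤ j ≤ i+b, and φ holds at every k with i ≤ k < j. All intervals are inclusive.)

Check (alarm → ((¬warn ∨ alarm) U[≤1] alarm)) at every j in [3,3]:
  j=3: antecedent false → ✓
All positions satisfy it → formula holds.

Yes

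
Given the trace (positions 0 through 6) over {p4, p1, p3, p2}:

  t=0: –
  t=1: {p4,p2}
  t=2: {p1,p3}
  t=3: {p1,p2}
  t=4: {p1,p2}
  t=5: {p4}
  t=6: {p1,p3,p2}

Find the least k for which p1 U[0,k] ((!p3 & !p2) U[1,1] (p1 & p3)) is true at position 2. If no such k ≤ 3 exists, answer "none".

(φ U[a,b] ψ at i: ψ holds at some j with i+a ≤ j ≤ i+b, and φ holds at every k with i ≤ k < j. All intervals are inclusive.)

3

Need earliest j ≥ 2 with ((!p3 & !p2) U[1,1] (p1 & p3)), and p1 at every k in [2,j-1].
  j=2: rhs fails.
  j=3: rhs fails.
  j=4: rhs fails.
  j=5: rhs holds; lhs holds on [2,4]. k = 3.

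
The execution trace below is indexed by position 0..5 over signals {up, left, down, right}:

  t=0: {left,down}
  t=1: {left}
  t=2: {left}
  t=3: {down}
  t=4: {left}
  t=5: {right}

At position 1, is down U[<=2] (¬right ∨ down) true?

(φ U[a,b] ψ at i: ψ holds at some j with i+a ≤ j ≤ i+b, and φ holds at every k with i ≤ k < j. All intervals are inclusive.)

Yes

Need some j in [1,3] with (¬right ∨ down), and down at every k in [1,j-1].
  j=1: (¬right ∨ down) holds; no prefix to check → satisfied.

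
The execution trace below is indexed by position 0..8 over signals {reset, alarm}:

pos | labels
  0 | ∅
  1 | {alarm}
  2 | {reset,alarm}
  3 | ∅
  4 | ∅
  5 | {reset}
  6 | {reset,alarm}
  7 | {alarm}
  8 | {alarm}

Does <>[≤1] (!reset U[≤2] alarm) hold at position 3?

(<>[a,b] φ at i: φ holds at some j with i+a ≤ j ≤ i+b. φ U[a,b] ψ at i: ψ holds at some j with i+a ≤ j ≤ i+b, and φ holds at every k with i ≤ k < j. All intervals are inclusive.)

False

Check (!reset U[≤2] alarm) at each j in [3,4]:
  j=3: fails
  j=4: fails
No position in the window satisfies it → formula fails.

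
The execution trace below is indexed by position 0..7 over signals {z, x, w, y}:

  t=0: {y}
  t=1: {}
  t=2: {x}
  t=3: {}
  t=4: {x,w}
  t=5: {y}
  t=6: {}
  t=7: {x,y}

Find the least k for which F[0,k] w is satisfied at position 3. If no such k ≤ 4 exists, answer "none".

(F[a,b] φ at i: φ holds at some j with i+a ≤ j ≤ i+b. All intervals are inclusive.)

1

Scan j = 3,4,… for w:
  j=3: fails
  j=4: holds
First hit at j=4, so smallest k = 4-3 = 1.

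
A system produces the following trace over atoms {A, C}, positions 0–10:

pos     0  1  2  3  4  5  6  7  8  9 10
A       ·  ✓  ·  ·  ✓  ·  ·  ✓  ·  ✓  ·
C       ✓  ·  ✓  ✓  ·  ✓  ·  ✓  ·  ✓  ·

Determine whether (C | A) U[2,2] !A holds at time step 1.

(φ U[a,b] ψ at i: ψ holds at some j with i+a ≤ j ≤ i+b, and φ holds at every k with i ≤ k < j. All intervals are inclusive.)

True

Need some j in [3,3] with !A, and (C | A) at every k in [1,j-1].
  j=3: !A holds; (C | A) holds at every k in [1,2] → satisfied.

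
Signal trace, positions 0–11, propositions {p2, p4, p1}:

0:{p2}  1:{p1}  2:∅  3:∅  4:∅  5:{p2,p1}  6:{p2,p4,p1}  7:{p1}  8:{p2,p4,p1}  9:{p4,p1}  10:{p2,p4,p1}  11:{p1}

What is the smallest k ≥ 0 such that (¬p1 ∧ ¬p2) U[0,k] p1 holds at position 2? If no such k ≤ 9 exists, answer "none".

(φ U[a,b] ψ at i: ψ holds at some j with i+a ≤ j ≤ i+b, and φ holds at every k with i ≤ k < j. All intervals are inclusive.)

Need earliest j ≥ 2 with p1, and (¬p1 ∧ ¬p2) at every k in [2,j-1].
  j=2: rhs fails.
  j=3: rhs fails.
  j=4: rhs fails.
  j=5: rhs holds; lhs holds on [2,4]. k = 3.

3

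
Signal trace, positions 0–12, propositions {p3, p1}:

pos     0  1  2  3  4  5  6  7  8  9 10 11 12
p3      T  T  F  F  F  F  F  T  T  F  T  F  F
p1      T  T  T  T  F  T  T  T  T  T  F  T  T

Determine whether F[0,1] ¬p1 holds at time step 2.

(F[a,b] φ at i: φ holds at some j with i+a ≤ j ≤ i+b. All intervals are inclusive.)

No

Check ¬p1 at each j in [2,3]:
  j=2: false
  j=3: false
No position in the window satisfies it → formula fails.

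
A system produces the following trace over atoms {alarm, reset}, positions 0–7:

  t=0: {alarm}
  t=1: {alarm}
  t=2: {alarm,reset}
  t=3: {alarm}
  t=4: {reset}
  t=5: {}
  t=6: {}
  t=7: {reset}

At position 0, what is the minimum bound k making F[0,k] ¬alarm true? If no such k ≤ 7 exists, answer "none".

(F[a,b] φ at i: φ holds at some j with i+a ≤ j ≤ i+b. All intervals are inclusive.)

4

Scan j = 0,1,… for ¬alarm:
  j=0: fails
  j=1: fails
  j=2: fails
  j=3: fails
  j=4: holds
First hit at j=4, so smallest k = 4-0 = 4.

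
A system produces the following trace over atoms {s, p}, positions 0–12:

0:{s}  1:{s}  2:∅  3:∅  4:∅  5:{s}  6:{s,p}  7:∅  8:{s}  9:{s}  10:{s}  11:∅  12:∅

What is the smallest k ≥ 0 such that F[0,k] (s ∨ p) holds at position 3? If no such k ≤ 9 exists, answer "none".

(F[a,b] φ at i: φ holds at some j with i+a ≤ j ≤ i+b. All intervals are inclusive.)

Scan j = 3,4,… for (s ∨ p):
  j=3: fails
  j=4: fails
  j=5: holds
First hit at j=5, so smallest k = 5-3 = 2.

2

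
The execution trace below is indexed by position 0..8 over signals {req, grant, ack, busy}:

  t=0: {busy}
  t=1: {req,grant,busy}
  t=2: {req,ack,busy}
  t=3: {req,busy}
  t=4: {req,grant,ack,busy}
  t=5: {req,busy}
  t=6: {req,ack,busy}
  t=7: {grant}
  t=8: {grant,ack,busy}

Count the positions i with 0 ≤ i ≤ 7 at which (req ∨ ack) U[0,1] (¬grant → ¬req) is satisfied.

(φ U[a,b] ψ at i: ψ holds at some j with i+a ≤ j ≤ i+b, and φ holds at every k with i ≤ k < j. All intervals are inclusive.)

6

Evaluate at each i in [0,7]:
  i=0: ✓ (rhs at j=0)
  i=1: ✓ (rhs at j=1)
  i=2: ✗ (no rhs in [2,3])
  i=3: ✓ (rhs at j=4; lhs holds on [3,3])
  i=4: ✓ (rhs at j=4)
  i=5: ✗ (no rhs in [5,6])
  i=6: ✓ (rhs at j=7; lhs holds on [6,6])
  i=7: ✓ (rhs at j=7)
Positions where it holds: {0, 1, 3, 4, 6, 7} → 6.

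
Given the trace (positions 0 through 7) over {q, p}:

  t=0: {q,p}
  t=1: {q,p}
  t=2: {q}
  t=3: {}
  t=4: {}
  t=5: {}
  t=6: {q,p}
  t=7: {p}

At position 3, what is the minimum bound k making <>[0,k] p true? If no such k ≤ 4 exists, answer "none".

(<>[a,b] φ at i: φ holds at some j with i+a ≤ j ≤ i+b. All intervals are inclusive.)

Scan j = 3,4,… for p:
  j=3: fails
  j=4: fails
  j=5: fails
  j=6: holds
First hit at j=6, so smallest k = 6-3 = 3.

3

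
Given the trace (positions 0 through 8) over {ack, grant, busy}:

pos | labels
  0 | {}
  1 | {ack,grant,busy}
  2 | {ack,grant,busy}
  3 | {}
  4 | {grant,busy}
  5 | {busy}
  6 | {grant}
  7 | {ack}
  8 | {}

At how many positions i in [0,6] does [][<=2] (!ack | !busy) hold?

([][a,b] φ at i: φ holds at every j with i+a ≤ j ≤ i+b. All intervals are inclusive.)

Evaluate at each i in [0,6]:
  i=0: ✗ (fails at j=1)
  i=1: ✗ (fails at j=1)
  i=2: ✗ (fails at j=2)
  i=3: ✓ (all of [3,5])
  i=4: ✓ (all of [4,6])
  i=5: ✓ (all of [5,7])
  i=6: ✓ (all of [6,8])
Positions where it holds: {3, 4, 5, 6} → 4.

4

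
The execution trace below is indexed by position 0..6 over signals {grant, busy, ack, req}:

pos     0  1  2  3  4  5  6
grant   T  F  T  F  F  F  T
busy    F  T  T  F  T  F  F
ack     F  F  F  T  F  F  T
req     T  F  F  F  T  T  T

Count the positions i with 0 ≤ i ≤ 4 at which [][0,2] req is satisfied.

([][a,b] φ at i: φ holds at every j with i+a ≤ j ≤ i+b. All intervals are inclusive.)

Evaluate at each i in [0,4]:
  i=0: ✗ (fails at j=1)
  i=1: ✗ (fails at j=1)
  i=2: ✗ (fails at j=2)
  i=3: ✗ (fails at j=3)
  i=4: ✓ (all of [4,6])
Positions where it holds: {4} → 1.

1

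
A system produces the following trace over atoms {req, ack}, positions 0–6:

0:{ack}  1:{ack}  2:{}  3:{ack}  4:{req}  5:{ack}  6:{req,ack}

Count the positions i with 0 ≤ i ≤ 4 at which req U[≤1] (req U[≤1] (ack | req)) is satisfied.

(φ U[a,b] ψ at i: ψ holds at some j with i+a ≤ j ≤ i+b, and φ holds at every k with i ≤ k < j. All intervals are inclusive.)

Evaluate at each i in [0,4]:
  i=0: ✓ (rhs at j=0)
  i=1: ✓ (rhs at j=1)
  i=2: ✗ (lhs fails at k=2 before rhs at j=3)
  i=3: ✓ (rhs at j=3)
  i=4: ✓ (rhs at j=4)
Positions where it holds: {0, 1, 3, 4} → 4.

4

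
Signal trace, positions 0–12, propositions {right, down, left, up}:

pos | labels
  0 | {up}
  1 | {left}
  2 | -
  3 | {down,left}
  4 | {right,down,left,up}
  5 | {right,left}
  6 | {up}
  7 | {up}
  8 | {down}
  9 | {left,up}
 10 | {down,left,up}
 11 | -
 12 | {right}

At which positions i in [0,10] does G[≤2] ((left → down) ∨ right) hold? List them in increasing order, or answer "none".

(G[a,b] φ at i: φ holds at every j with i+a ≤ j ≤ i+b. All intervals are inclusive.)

Evaluate at each i in [0,10]:
  i=0: ✗ (fails at j=1)
  i=1: ✗ (fails at j=1)
  i=2: ✓ (all of [2,4])
  i=3: ✓ (all of [3,5])
  i=4: ✓ (all of [4,6])
  i=5: ✓ (all of [5,7])
  i=6: ✓ (all of [6,8])
  i=7: ✗ (fails at j=9)
  i=8: ✗ (fails at j=9)
  i=9: ✗ (fails at j=9)
  i=10: ✓ (all of [10,12])

2, 3, 4, 5, 6, 10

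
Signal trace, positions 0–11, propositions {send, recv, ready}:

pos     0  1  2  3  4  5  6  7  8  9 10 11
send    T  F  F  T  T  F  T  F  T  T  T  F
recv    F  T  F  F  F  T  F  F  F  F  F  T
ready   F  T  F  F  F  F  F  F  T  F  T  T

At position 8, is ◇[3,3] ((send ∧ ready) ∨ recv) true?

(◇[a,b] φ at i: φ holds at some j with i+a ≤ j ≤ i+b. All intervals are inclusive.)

Yes

Check ((send ∧ ready) ∨ recv) at each j in [11,11]:
  j=11: true
Found at j=11 → formula holds.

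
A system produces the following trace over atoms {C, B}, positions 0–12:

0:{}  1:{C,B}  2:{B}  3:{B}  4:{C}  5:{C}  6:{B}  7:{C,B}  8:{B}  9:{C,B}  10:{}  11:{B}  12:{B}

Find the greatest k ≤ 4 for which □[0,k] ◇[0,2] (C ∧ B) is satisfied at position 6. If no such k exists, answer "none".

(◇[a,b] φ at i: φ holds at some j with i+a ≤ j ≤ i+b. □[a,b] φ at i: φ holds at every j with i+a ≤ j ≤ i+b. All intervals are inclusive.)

3

◇[0,2] (C ∧ B) must hold from j=6 onward; find where it first fails.
  j=6: holds
  j=7: holds
  j=8: holds
  j=9: holds
  j=10: fails
Holds on [6,9], so largest k = 3.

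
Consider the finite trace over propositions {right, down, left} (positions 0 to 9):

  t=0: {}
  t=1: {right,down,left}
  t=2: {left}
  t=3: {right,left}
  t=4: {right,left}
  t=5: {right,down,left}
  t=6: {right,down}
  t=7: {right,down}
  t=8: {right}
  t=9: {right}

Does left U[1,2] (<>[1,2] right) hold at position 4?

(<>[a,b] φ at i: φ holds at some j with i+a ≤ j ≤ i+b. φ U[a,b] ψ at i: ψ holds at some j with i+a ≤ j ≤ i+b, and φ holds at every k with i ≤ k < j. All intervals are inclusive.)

Need some j in [5,6] with <>[1,2] right, and left at every k in [4,j-1].
  j=5: <>[1,2] right holds; left holds at every k in [4,4] → satisfied.

True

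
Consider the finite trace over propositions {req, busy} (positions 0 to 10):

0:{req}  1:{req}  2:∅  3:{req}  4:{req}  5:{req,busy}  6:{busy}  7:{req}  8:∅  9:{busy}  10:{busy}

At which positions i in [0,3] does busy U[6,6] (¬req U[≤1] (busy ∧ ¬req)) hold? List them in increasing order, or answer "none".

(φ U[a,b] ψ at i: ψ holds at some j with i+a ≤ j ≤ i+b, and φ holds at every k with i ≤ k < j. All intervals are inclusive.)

Evaluate at each i in [0,3]:
  i=0: ✗ (lhs fails at k=0 before rhs at j=6)
  i=1: ✗ (no rhs in [7,7])
  i=2: ✗ (lhs fails at k=2 before rhs at j=8)
  i=3: ✗ (lhs fails at k=3 before rhs at j=9)

none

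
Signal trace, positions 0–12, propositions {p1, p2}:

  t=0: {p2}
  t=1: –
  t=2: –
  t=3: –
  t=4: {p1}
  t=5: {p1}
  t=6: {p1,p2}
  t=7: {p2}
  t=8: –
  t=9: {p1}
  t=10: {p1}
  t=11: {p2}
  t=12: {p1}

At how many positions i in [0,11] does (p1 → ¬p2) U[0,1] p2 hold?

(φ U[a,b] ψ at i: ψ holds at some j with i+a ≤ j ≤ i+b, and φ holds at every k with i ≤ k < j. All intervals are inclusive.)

6

Evaluate at each i in [0,11]:
  i=0: ✓ (rhs at j=0)
  i=1: ✗ (no rhs in [1,2])
  i=2: ✗ (no rhs in [2,3])
  i=3: ✗ (no rhs in [3,4])
  i=4: ✗ (no rhs in [4,5])
  i=5: ✓ (rhs at j=6; lhs holds on [5,5])
  i=6: ✓ (rhs at j=6)
  i=7: ✓ (rhs at j=7)
  i=8: ✗ (no rhs in [8,9])
  i=9: ✗ (no rhs in [9,10])
  i=10: ✓ (rhs at j=11; lhs holds on [10,10])
  i=11: ✓ (rhs at j=11)
Positions where it holds: {0, 5, 6, 7, 10, 11} → 6.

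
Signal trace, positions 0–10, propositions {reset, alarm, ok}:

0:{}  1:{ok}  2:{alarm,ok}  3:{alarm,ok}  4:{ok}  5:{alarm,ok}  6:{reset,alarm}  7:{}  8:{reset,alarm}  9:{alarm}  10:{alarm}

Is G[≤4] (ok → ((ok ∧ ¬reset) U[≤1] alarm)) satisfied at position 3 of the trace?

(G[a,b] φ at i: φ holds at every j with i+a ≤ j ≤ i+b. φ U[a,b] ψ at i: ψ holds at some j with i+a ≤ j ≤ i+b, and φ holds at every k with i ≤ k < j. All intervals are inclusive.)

Check (ok → ((ok ∧ ¬reset) U[≤1] alarm)) at every j in [3,7]:
  j=3: antecedent true; consequent holds → ✓
  j=4: antecedent true; consequent holds → ✓
  j=5: antecedent true; consequent holds → ✓
  j=6: antecedent false → ✓
  j=7: antecedent false → ✓
All positions satisfy it → formula holds.

Yes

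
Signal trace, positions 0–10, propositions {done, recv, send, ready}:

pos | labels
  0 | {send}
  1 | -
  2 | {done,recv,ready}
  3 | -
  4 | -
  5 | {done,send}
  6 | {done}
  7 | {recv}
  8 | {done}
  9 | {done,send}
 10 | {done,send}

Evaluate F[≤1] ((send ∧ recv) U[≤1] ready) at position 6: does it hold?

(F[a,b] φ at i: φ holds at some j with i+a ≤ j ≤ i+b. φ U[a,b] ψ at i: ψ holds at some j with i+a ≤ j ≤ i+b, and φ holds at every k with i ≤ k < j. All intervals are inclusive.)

False

Check ((send ∧ recv) U[≤1] ready) at each j in [6,7]:
  j=6: fails
  j=7: fails
No position in the window satisfies it → formula fails.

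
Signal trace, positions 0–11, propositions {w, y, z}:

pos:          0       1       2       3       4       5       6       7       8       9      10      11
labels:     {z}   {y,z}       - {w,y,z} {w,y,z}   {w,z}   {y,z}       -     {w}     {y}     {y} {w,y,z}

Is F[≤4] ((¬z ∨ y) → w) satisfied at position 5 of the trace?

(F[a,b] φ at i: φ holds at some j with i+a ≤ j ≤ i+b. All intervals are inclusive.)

True

Check ((¬z ∨ y) → w) at each j in [5,9]:
  j=5: true
  j=6: false
  j=7: false
  j=8: true
  j=9: false
Found at j=5 → formula holds.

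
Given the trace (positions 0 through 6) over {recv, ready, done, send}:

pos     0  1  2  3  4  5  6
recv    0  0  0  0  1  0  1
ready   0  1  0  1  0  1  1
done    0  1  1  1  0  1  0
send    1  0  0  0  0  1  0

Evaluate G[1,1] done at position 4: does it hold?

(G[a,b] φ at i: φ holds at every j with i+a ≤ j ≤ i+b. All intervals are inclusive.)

Check done at every j in [5,5]:
  j=5: true
All positions satisfy it → formula holds.

True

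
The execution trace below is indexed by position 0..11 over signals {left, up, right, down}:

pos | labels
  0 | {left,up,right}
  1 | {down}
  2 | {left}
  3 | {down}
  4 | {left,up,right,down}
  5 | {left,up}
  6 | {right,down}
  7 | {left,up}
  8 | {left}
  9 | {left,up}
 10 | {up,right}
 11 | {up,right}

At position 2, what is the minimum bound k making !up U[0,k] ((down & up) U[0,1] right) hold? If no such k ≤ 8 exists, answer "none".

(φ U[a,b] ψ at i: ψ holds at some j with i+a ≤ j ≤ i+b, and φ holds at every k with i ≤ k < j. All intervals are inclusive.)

Need earliest j ≥ 2 with ((down & up) U[0,1] right), and !up at every k in [2,j-1].
  j=2: rhs fails.
  j=3: rhs fails.
  j=4: rhs holds; lhs holds on [2,3]. k = 2.

2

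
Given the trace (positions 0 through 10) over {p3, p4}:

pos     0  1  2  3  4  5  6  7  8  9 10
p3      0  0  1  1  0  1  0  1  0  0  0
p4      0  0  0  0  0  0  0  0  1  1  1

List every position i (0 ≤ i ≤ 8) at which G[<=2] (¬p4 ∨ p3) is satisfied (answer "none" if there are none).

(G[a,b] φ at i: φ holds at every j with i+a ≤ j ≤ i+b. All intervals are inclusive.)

Evaluate at each i in [0,8]:
  i=0: ✓ (all of [0,2])
  i=1: ✓ (all of [1,3])
  i=2: ✓ (all of [2,4])
  i=3: ✓ (all of [3,5])
  i=4: ✓ (all of [4,6])
  i=5: ✓ (all of [5,7])
  i=6: ✗ (fails at j=8)
  i=7: ✗ (fails at j=8)
  i=8: ✗ (fails at j=8)

0, 1, 2, 3, 4, 5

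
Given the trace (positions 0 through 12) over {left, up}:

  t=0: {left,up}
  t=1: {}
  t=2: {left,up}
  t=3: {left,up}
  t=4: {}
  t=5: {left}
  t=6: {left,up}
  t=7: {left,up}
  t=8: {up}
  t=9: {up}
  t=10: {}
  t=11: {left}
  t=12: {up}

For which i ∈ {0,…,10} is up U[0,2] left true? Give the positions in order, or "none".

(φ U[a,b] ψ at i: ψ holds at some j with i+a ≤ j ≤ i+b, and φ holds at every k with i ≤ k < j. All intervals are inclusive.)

Evaluate at each i in [0,10]:
  i=0: ✓ (rhs at j=0)
  i=1: ✗ (lhs fails at k=1 before rhs at j=2)
  i=2: ✓ (rhs at j=2)
  i=3: ✓ (rhs at j=3)
  i=4: ✗ (lhs fails at k=4 before rhs at j=5)
  i=5: ✓ (rhs at j=5)
  i=6: ✓ (rhs at j=6)
  i=7: ✓ (rhs at j=7)
  i=8: ✗ (no rhs in [8,10])
  i=9: ✗ (lhs fails at k=10 before rhs at j=11)
  i=10: ✗ (lhs fails at k=10 before rhs at j=11)

0, 2, 3, 5, 6, 7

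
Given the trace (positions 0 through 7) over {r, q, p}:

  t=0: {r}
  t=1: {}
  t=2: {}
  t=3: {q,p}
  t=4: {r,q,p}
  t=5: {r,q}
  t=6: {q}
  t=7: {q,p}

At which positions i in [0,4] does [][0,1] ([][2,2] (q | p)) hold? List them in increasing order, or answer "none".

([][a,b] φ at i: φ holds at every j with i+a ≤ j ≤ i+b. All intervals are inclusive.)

1, 2, 3, 4

Evaluate at each i in [0,4]:
  i=0: ✗ (fails at j=0)
  i=1: ✓ (all of [1,2])
  i=2: ✓ (all of [2,3])
  i=3: ✓ (all of [3,4])
  i=4: ✓ (all of [4,5])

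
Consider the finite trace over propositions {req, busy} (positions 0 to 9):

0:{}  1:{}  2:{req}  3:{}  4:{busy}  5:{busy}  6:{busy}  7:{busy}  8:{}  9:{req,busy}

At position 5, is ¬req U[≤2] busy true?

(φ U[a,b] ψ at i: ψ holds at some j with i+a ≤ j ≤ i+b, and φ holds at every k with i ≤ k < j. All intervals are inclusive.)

Need some j in [5,7] with busy, and ¬req at every k in [5,j-1].
  j=5: busy holds; no prefix to check → satisfied.

Holds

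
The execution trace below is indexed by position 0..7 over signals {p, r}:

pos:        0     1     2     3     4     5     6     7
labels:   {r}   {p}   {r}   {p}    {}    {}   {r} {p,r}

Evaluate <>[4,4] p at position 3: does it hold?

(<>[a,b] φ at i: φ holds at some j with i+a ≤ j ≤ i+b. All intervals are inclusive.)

Check p at each j in [7,7]:
  j=7: true
Found at j=7 → formula holds.

Holds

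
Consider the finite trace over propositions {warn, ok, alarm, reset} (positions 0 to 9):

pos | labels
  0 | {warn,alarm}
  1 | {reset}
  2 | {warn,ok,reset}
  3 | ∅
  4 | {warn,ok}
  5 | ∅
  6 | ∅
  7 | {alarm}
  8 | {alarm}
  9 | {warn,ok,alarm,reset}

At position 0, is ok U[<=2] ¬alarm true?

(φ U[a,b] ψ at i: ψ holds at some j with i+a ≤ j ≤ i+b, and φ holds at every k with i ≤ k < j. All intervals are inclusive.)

Need some j in [0,2] with ¬alarm, and ok at every k in [0,j-1].
  j=0: ¬alarm false.
  j=1: ¬alarm holds, but ok fails at k=0 → not this j.
  j=2: ¬alarm holds, but ok fails at k=0 → not this j.
No j in the window works → until fails.

False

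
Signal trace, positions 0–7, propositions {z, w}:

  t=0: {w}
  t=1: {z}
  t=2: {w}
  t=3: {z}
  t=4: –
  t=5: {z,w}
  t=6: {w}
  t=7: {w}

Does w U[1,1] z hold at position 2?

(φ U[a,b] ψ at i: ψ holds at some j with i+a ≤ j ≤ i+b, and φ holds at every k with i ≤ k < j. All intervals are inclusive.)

Yes

Need some j in [3,3] with z, and w at every k in [2,j-1].
  j=3: z holds; w holds at every k in [2,2] → satisfied.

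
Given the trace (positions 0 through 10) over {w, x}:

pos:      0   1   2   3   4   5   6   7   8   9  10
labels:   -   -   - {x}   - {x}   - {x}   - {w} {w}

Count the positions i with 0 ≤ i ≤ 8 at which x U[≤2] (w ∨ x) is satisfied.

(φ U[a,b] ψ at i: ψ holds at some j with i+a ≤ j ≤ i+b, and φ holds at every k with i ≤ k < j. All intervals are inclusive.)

3

Evaluate at each i in [0,8]:
  i=0: ✗ (no rhs in [0,2])
  i=1: ✗ (lhs fails at k=1 before rhs at j=3)
  i=2: ✗ (lhs fails at k=2 before rhs at j=3)
  i=3: ✓ (rhs at j=3)
  i=4: ✗ (lhs fails at k=4 before rhs at j=5)
  i=5: ✓ (rhs at j=5)
  i=6: ✗ (lhs fails at k=6 before rhs at j=7)
  i=7: ✓ (rhs at j=7)
  i=8: ✗ (lhs fails at k=8 before rhs at j=9)
Positions where it holds: {3, 5, 7} → 3.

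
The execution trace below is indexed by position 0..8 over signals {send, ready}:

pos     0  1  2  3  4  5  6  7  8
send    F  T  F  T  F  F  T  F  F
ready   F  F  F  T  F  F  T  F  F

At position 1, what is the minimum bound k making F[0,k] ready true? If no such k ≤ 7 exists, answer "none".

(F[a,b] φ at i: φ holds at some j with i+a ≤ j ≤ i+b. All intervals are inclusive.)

Scan j = 1,2,… for ready:
  j=1: fails
  j=2: fails
  j=3: holds
First hit at j=3, so smallest k = 3-1 = 2.

2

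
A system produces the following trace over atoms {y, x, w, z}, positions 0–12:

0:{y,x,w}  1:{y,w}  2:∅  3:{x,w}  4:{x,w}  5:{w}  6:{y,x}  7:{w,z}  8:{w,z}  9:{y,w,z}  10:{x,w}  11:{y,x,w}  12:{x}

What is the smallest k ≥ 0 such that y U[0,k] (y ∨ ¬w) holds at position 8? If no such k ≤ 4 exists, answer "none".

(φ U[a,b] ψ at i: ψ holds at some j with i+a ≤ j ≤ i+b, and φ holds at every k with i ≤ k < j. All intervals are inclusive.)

none

Need earliest j ≥ 8 with (y ∨ ¬w), and y at every k in [8,j-1].
  j=8: rhs fails.
  j=9: rhs holds but lhs fails at k=8.
  j=10: rhs fails.
  j=11: rhs holds but lhs fails at k=8.
  j=12: rhs holds but lhs fails at k=8.
No witness within the range → none.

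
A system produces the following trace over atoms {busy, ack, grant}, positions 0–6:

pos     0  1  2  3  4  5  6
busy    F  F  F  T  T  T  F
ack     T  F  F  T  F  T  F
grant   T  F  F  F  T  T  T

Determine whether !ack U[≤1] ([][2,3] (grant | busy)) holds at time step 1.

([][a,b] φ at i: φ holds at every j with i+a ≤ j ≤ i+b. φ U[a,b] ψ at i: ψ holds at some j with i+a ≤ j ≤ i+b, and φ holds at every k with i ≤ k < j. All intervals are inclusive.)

Need some j in [1,2] with [][2,3] (grant | busy), and !ack at every k in [1,j-1].
  j=1: [][2,3] (grant | busy) holds; no prefix to check → satisfied.

True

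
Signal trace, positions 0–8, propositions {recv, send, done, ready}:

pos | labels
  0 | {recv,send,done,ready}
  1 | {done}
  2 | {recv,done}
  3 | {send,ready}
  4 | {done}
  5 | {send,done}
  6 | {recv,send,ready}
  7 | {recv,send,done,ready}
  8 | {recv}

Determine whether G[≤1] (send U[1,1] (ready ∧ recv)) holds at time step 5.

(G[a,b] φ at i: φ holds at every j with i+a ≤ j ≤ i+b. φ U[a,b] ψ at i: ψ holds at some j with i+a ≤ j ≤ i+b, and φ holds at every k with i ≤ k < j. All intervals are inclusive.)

Check (send U[1,1] (ready ∧ recv)) at every j in [5,6]:
  j=5: holds
  j=6: holds
All positions satisfy it → formula holds.

Holds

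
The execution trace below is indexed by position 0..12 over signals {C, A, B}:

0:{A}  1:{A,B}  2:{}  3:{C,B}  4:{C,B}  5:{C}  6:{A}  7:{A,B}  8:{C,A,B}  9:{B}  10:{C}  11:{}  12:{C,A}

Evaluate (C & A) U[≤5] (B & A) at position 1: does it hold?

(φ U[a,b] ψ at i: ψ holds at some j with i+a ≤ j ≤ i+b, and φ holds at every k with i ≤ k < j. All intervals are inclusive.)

True

Need some j in [1,6] with (B & A), and (C & A) at every k in [1,j-1].
  j=1: (B & A) holds; no prefix to check → satisfied.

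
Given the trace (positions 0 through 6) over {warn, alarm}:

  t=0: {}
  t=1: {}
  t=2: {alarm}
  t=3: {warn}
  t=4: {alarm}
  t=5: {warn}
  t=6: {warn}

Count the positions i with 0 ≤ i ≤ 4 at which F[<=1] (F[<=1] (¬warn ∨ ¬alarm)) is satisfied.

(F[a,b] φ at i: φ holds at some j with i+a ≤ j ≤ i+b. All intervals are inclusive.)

Evaluate at each i in [0,4]:
  i=0: ✓ (witness j=0)
  i=1: ✓ (witness j=1)
  i=2: ✓ (witness j=2)
  i=3: ✓ (witness j=3)
  i=4: ✓ (witness j=4)
Positions where it holds: {0, 1, 2, 3, 4} → 5.

5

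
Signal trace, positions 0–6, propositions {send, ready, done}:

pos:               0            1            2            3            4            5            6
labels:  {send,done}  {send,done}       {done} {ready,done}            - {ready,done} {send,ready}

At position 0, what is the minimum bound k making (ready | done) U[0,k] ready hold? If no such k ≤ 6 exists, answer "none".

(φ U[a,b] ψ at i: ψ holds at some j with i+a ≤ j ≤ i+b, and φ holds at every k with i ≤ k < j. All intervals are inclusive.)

Need earliest j ≥ 0 with ready, and (ready | done) at every k in [0,j-1].
  j=0: rhs fails.
  j=1: rhs fails.
  j=2: rhs fails.
  j=3: rhs holds; lhs holds on [0,2]. k = 3.

3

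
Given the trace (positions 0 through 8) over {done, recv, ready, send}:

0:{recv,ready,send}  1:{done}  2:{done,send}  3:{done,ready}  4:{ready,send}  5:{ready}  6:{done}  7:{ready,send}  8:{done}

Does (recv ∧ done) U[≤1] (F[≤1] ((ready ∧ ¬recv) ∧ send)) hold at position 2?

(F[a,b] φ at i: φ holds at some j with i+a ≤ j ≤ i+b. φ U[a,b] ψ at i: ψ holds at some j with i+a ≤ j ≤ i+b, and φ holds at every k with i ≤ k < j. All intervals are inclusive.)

False

Need some j in [2,3] with F[≤1] ((ready ∧ ¬recv) ∧ send), and (recv ∧ done) at every k in [2,j-1].
  j=2: F[≤1] ((ready ∧ ¬recv) ∧ send) — fails (none in [2,3]).
  j=3: F[≤1] ((ready ∧ ¬recv) ∧ send) holds, but (recv ∧ done) fails at k=2 → not this j.
No j in the window works → until fails.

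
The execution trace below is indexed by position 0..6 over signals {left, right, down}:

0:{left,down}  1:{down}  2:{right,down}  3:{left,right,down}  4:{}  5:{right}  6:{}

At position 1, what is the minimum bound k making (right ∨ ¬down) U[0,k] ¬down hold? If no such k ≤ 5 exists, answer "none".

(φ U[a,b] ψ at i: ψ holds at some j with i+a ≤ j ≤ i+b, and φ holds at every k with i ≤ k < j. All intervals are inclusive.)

none

Need earliest j ≥ 1 with ¬down, and (right ∨ ¬down) at every k in [1,j-1].
  j=1: rhs fails.
  j=2: rhs fails.
  j=3: rhs fails.
  j=4: rhs holds but lhs fails at k=1.
  j=5: rhs holds but lhs fails at k=1.
  j=6: rhs holds but lhs fails at k=1.
No witness within the range → none.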